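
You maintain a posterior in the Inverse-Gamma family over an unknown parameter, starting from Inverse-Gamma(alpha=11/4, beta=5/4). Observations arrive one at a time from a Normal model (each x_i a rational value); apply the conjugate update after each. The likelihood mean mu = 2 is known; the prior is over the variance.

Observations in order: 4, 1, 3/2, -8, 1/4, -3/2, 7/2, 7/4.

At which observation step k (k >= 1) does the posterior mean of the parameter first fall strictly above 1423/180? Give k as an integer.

obs 1: x=4 → posterior Inverse-Gamma(13/4, 13/4)
obs 2: x=1 → posterior Inverse-Gamma(15/4, 15/4)
obs 3: x=3/2 → posterior Inverse-Gamma(17/4, 31/8)
obs 4: x=-8 → posterior Inverse-Gamma(19/4, 431/8)
obs 5: x=1/4 → posterior Inverse-Gamma(21/4, 1773/32)
obs 6: x=-3/2 → posterior Inverse-Gamma(23/4, 1969/32)
obs 7: x=7/2 → posterior Inverse-Gamma(25/4, 2005/32)
obs 8: x=7/4 → posterior Inverse-Gamma(27/4, 1003/16)

k = 4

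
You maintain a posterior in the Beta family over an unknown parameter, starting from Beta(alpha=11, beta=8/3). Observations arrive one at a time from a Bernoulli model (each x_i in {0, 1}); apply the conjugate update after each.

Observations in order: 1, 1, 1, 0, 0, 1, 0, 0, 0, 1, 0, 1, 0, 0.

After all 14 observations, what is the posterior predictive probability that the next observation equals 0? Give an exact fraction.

32/83

obs 1: x=1 → posterior Beta(12, 8/3)
obs 2: x=1 → posterior Beta(13, 8/3)
obs 3: x=1 → posterior Beta(14, 8/3)
obs 4: x=0 → posterior Beta(14, 11/3)
obs 5: x=0 → posterior Beta(14, 14/3)
obs 6: x=1 → posterior Beta(15, 14/3)
obs 7: x=0 → posterior Beta(15, 17/3)
obs 8: x=0 → posterior Beta(15, 20/3)
obs 9: x=0 → posterior Beta(15, 23/3)
obs 10: x=1 → posterior Beta(16, 23/3)
obs 11: x=0 → posterior Beta(16, 26/3)
obs 12: x=1 → posterior Beta(17, 26/3)
obs 13: x=0 → posterior Beta(17, 29/3)
obs 14: x=0 → posterior Beta(17, 32/3)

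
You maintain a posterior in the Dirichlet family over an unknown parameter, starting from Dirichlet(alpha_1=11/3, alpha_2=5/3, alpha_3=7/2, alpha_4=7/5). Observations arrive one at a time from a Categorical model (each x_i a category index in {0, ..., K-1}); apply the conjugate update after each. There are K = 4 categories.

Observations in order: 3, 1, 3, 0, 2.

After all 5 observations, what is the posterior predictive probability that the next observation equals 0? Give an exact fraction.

obs 1: x=3 → posterior Dirichlet(11/3, 5/3, 7/2, 12/5)
obs 2: x=1 → posterior Dirichlet(11/3, 8/3, 7/2, 12/5)
obs 3: x=3 → posterior Dirichlet(11/3, 8/3, 7/2, 17/5)
obs 4: x=0 → posterior Dirichlet(14/3, 8/3, 7/2, 17/5)
obs 5: x=2 → posterior Dirichlet(14/3, 8/3, 9/2, 17/5)

140/457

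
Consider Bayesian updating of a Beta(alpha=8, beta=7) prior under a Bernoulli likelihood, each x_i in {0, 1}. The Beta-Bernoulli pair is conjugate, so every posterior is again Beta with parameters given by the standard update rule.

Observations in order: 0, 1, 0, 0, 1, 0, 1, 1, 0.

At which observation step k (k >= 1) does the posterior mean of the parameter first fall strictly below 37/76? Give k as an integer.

k = 4

obs 1: x=0 → posterior Beta(8, 8)
obs 2: x=1 → posterior Beta(9, 8)
obs 3: x=0 → posterior Beta(9, 9)
obs 4: x=0 → posterior Beta(9, 10)
obs 5: x=1 → posterior Beta(10, 10)
obs 6: x=0 → posterior Beta(10, 11)
obs 7: x=1 → posterior Beta(11, 11)
obs 8: x=1 → posterior Beta(12, 11)
obs 9: x=0 → posterior Beta(12, 12)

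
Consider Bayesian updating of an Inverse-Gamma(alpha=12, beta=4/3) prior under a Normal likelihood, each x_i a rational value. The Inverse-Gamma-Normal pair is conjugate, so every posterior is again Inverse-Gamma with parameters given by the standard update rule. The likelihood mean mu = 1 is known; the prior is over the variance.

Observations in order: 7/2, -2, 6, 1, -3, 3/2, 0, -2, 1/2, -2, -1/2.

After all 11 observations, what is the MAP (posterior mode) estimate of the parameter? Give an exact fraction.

obs 1: x=7/2 → posterior Inverse-Gamma(25/2, 107/24)
obs 2: x=-2 → posterior Inverse-Gamma(13, 215/24)
obs 3: x=6 → posterior Inverse-Gamma(27/2, 515/24)
obs 4: x=1 → posterior Inverse-Gamma(14, 515/24)
obs 5: x=-3 → posterior Inverse-Gamma(29/2, 707/24)
obs 6: x=3/2 → posterior Inverse-Gamma(15, 355/12)
obs 7: x=0 → posterior Inverse-Gamma(31/2, 361/12)
obs 8: x=-2 → posterior Inverse-Gamma(16, 415/12)
obs 9: x=1/2 → posterior Inverse-Gamma(33/2, 833/24)
obs 10: x=-2 → posterior Inverse-Gamma(17, 941/24)
obs 11: x=-1/2 → posterior Inverse-Gamma(35/2, 121/3)

242/111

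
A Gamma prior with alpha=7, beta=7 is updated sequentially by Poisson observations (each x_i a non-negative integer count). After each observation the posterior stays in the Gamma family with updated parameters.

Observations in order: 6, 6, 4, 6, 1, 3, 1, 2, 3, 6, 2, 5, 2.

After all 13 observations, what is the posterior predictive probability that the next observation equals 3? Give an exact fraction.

obs 1: x=6 → posterior Gamma(13, 8)
obs 2: x=6 → posterior Gamma(19, 9)
obs 3: x=4 → posterior Gamma(23, 10)
obs 4: x=6 → posterior Gamma(29, 11)
obs 5: x=1 → posterior Gamma(30, 12)
obs 6: x=3 → posterior Gamma(33, 13)
obs 7: x=1 → posterior Gamma(34, 14)
obs 8: x=2 → posterior Gamma(36, 15)
obs 9: x=3 → posterior Gamma(39, 16)
obs 10: x=6 → posterior Gamma(45, 17)
obs 11: x=2 → posterior Gamma(47, 18)
obs 12: x=5 → posterior Gamma(52, 19)
obs 13: x=2 → posterior Gamma(54, 20)

7926335344172072960000000000000000000000000000000000000000000000000000000/36911292287135536384687672950514102485915556445665621442068237618101325707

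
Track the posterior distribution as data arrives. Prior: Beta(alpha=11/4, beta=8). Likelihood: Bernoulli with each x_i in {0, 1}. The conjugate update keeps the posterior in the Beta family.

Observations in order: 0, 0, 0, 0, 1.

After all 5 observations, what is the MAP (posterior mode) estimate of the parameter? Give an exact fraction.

1/5

obs 1: x=0 → posterior Beta(11/4, 9)
obs 2: x=0 → posterior Beta(11/4, 10)
obs 3: x=0 → posterior Beta(11/4, 11)
obs 4: x=0 → posterior Beta(11/4, 12)
obs 5: x=1 → posterior Beta(15/4, 12)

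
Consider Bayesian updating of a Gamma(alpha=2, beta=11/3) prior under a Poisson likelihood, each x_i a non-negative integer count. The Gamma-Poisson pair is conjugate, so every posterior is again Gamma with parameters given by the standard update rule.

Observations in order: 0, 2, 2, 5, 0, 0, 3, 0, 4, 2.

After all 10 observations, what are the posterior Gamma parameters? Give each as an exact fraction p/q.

obs 1: x=0 → posterior Gamma(2, 14/3)
obs 2: x=2 → posterior Gamma(4, 17/3)
obs 3: x=2 → posterior Gamma(6, 20/3)
obs 4: x=5 → posterior Gamma(11, 23/3)
obs 5: x=0 → posterior Gamma(11, 26/3)
obs 6: x=0 → posterior Gamma(11, 29/3)
obs 7: x=3 → posterior Gamma(14, 32/3)
obs 8: x=0 → posterior Gamma(14, 35/3)
obs 9: x=4 → posterior Gamma(18, 38/3)
obs 10: x=2 → posterior Gamma(20, 41/3)

alpha=20, beta=41/3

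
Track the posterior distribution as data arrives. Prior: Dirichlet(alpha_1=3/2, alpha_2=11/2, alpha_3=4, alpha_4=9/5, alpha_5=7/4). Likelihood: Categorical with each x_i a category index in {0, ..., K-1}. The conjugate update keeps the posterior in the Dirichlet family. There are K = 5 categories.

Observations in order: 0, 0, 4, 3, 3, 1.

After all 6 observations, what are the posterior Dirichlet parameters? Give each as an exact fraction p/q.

obs 1: x=0 → posterior Dirichlet(5/2, 11/2, 4, 9/5, 7/4)
obs 2: x=0 → posterior Dirichlet(7/2, 11/2, 4, 9/5, 7/4)
obs 3: x=4 → posterior Dirichlet(7/2, 11/2, 4, 9/5, 11/4)
obs 4: x=3 → posterior Dirichlet(7/2, 11/2, 4, 14/5, 11/4)
obs 5: x=3 → posterior Dirichlet(7/2, 11/2, 4, 19/5, 11/4)
obs 6: x=1 → posterior Dirichlet(7/2, 13/2, 4, 19/5, 11/4)

alpha_1=7/2, alpha_2=13/2, alpha_3=4, alpha_4=19/5, alpha_5=11/4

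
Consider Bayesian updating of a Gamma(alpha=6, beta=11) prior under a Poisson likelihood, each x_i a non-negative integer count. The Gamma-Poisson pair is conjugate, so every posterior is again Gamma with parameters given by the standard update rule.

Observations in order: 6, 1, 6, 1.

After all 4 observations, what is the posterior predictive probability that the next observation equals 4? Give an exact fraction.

2944514834485530853271484375/79228162514264337593543950336

obs 1: x=6 → posterior Gamma(12, 12)
obs 2: x=1 → posterior Gamma(13, 13)
obs 3: x=6 → posterior Gamma(19, 14)
obs 4: x=1 → posterior Gamma(20, 15)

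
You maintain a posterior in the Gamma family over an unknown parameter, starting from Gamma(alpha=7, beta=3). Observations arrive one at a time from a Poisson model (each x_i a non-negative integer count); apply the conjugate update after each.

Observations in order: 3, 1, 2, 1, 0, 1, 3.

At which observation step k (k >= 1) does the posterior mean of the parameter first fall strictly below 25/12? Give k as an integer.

obs 1: x=3 → posterior Gamma(10, 4)
obs 2: x=1 → posterior Gamma(11, 5)
obs 3: x=2 → posterior Gamma(13, 6)
obs 4: x=1 → posterior Gamma(14, 7)
obs 5: x=0 → posterior Gamma(14, 8)
obs 6: x=1 → posterior Gamma(15, 9)
obs 7: x=3 → posterior Gamma(18, 10)

k = 4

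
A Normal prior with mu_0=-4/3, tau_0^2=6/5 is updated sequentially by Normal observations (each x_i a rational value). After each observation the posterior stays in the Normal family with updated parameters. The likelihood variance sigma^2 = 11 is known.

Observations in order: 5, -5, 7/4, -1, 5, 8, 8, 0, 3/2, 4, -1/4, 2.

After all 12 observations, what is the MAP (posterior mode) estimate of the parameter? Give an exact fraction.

302/381

obs 1: x=5 → posterior Normal(-130/183, 66/61)
obs 2: x=-5 → posterior Normal(-220/201, 66/67)
obs 3: x=7/4 → posterior Normal(-377/438, 66/73)
obs 4: x=-1 → posterior Normal(-413/474, 66/79)
obs 5: x=5 → posterior Normal(-233/510, 66/85)
obs 6: x=8 → posterior Normal(55/546, 66/91)
obs 7: x=8 → posterior Normal(343/582, 66/97)
obs 8: x=0 → posterior Normal(343/618, 66/103)
obs 9: x=3/2 → posterior Normal(397/654, 66/109)
obs 10: x=4 → posterior Normal(541/690, 66/115)
obs 11: x=-1/4 → posterior Normal(266/363, 6/11)
obs 12: x=2 → posterior Normal(302/381, 66/127)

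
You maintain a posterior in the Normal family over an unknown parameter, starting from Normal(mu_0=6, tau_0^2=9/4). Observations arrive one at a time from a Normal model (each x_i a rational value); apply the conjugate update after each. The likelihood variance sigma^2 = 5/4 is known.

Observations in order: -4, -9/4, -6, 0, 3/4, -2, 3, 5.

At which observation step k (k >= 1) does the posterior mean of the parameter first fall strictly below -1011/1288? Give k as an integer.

obs 1: x=-4 → posterior Normal(-3/7, 45/56)
obs 2: x=-9/4 → posterior Normal(-105/92, 45/92)
obs 3: x=-6 → posterior Normal(-321/128, 45/128)
obs 4: x=0 → posterior Normal(-321/164, 45/164)
obs 5: x=3/4 → posterior Normal(-147/100, 9/40)
obs 6: x=-2 → posterior Normal(-183/118, 45/236)
obs 7: x=3 → posterior Normal(-129/136, 45/272)
obs 8: x=5 → posterior Normal(-39/154, 45/308)

k = 2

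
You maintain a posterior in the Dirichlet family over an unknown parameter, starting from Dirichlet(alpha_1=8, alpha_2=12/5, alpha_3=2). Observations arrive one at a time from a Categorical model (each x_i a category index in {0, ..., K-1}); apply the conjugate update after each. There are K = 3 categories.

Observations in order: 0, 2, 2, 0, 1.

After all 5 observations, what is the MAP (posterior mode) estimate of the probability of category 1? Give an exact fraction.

obs 1: x=0 → posterior Dirichlet(9, 12/5, 2)
obs 2: x=2 → posterior Dirichlet(9, 12/5, 3)
obs 3: x=2 → posterior Dirichlet(9, 12/5, 4)
obs 4: x=0 → posterior Dirichlet(10, 12/5, 4)
obs 5: x=1 → posterior Dirichlet(10, 17/5, 4)

1/6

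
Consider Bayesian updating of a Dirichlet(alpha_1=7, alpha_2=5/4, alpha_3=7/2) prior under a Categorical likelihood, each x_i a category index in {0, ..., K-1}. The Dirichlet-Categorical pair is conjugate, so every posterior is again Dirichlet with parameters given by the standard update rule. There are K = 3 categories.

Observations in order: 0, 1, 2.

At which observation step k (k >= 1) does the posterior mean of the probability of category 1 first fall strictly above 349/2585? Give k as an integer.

obs 1: x=0 → posterior Dirichlet(8, 5/4, 7/2)
obs 2: x=1 → posterior Dirichlet(8, 9/4, 7/2)
obs 3: x=2 → posterior Dirichlet(8, 9/4, 9/2)

k = 2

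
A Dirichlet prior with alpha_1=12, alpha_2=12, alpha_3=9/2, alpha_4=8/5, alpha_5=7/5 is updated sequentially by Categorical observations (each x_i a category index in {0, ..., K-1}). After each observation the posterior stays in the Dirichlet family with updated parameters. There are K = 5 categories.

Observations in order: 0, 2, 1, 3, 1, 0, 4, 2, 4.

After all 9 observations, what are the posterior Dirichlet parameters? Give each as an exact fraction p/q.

obs 1: x=0 → posterior Dirichlet(13, 12, 9/2, 8/5, 7/5)
obs 2: x=2 → posterior Dirichlet(13, 12, 11/2, 8/5, 7/5)
obs 3: x=1 → posterior Dirichlet(13, 13, 11/2, 8/5, 7/5)
obs 4: x=3 → posterior Dirichlet(13, 13, 11/2, 13/5, 7/5)
obs 5: x=1 → posterior Dirichlet(13, 14, 11/2, 13/5, 7/5)
obs 6: x=0 → posterior Dirichlet(14, 14, 11/2, 13/5, 7/5)
obs 7: x=4 → posterior Dirichlet(14, 14, 11/2, 13/5, 12/5)
obs 8: x=2 → posterior Dirichlet(14, 14, 13/2, 13/5, 12/5)
obs 9: x=4 → posterior Dirichlet(14, 14, 13/2, 13/5, 17/5)

alpha_1=14, alpha_2=14, alpha_3=13/2, alpha_4=13/5, alpha_5=17/5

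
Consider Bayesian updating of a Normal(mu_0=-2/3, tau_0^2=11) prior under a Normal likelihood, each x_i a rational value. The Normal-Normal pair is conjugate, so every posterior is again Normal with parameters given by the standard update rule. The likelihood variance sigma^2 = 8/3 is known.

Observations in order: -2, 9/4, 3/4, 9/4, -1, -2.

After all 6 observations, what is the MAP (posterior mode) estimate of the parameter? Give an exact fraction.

obs 1: x=-2 → posterior Normal(-214/123, 88/41)
obs 2: x=9/4 → posterior Normal(35/888, 44/37)
obs 3: x=3/4 → posterior Normal(83/321, 88/107)
obs 4: x=9/4 → posterior Normal(1223/1680, 22/35)
obs 5: x=-1 → posterior Normal(827/2076, 88/173)
obs 6: x=-2 → posterior Normal(35/2472, 44/103)

35/2472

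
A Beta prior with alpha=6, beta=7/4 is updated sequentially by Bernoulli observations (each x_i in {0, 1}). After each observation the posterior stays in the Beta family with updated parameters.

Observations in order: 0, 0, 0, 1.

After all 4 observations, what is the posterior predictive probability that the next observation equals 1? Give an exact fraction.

28/47

obs 1: x=0 → posterior Beta(6, 11/4)
obs 2: x=0 → posterior Beta(6, 15/4)
obs 3: x=0 → posterior Beta(6, 19/4)
obs 4: x=1 → posterior Beta(7, 19/4)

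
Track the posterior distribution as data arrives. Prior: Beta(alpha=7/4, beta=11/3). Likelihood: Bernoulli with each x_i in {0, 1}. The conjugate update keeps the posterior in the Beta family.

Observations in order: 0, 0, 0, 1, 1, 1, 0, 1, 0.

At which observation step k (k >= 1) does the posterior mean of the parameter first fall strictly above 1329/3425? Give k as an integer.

obs 1: x=0 → posterior Beta(7/4, 14/3)
obs 2: x=0 → posterior Beta(7/4, 17/3)
obs 3: x=0 → posterior Beta(7/4, 20/3)
obs 4: x=1 → posterior Beta(11/4, 20/3)
obs 5: x=1 → posterior Beta(15/4, 20/3)
obs 6: x=1 → posterior Beta(19/4, 20/3)
obs 7: x=0 → posterior Beta(19/4, 23/3)
obs 8: x=1 → posterior Beta(23/4, 23/3)
obs 9: x=0 → posterior Beta(23/4, 26/3)

k = 6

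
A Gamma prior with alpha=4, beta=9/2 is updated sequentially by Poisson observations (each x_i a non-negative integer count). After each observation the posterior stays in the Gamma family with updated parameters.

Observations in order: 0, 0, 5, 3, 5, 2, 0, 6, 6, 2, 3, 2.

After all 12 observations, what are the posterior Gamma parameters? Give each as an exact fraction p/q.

obs 1: x=0 → posterior Gamma(4, 11/2)
obs 2: x=0 → posterior Gamma(4, 13/2)
obs 3: x=5 → posterior Gamma(9, 15/2)
obs 4: x=3 → posterior Gamma(12, 17/2)
obs 5: x=5 → posterior Gamma(17, 19/2)
obs 6: x=2 → posterior Gamma(19, 21/2)
obs 7: x=0 → posterior Gamma(19, 23/2)
obs 8: x=6 → posterior Gamma(25, 25/2)
obs 9: x=6 → posterior Gamma(31, 27/2)
obs 10: x=2 → posterior Gamma(33, 29/2)
obs 11: x=3 → posterior Gamma(36, 31/2)
obs 12: x=2 → posterior Gamma(38, 33/2)

alpha=38, beta=33/2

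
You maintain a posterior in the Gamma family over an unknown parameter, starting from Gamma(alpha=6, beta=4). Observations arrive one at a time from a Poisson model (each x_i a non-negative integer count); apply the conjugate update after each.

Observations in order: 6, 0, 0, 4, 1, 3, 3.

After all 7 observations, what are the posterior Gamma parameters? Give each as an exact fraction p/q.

alpha=23, beta=11

obs 1: x=6 → posterior Gamma(12, 5)
obs 2: x=0 → posterior Gamma(12, 6)
obs 3: x=0 → posterior Gamma(12, 7)
obs 4: x=4 → posterior Gamma(16, 8)
obs 5: x=1 → posterior Gamma(17, 9)
obs 6: x=3 → posterior Gamma(20, 10)
obs 7: x=3 → posterior Gamma(23, 11)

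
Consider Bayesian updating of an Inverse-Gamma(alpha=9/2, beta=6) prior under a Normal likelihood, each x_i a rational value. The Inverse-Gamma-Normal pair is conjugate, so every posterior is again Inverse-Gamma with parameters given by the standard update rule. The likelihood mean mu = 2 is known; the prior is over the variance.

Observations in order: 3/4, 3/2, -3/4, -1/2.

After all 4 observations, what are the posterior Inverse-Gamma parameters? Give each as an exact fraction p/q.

obs 1: x=3/4 → posterior Inverse-Gamma(5, 217/32)
obs 2: x=3/2 → posterior Inverse-Gamma(11/2, 221/32)
obs 3: x=-3/4 → posterior Inverse-Gamma(6, 171/16)
obs 4: x=-1/2 → posterior Inverse-Gamma(13/2, 221/16)

alpha=13/2, beta=221/16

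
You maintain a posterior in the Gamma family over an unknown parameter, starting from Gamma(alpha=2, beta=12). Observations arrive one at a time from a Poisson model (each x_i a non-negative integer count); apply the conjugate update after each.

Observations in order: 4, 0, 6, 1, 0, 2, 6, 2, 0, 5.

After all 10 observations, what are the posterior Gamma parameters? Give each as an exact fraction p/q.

obs 1: x=4 → posterior Gamma(6, 13)
obs 2: x=0 → posterior Gamma(6, 14)
obs 3: x=6 → posterior Gamma(12, 15)
obs 4: x=1 → posterior Gamma(13, 16)
obs 5: x=0 → posterior Gamma(13, 17)
obs 6: x=2 → posterior Gamma(15, 18)
obs 7: x=6 → posterior Gamma(21, 19)
obs 8: x=2 → posterior Gamma(23, 20)
obs 9: x=0 → posterior Gamma(23, 21)
obs 10: x=5 → posterior Gamma(28, 22)

alpha=28, beta=22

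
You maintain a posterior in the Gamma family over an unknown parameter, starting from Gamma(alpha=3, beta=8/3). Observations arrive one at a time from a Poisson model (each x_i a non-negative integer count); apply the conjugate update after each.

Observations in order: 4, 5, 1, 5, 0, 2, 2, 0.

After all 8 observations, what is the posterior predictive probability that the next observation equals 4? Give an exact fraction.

53202869760977111295737730637353713664/559537430861458438971579074859619140625

obs 1: x=4 → posterior Gamma(7, 11/3)
obs 2: x=5 → posterior Gamma(12, 14/3)
obs 3: x=1 → posterior Gamma(13, 17/3)
obs 4: x=5 → posterior Gamma(18, 20/3)
obs 5: x=0 → posterior Gamma(18, 23/3)
obs 6: x=2 → posterior Gamma(20, 26/3)
obs 7: x=2 → posterior Gamma(22, 29/3)
obs 8: x=0 → posterior Gamma(22, 32/3)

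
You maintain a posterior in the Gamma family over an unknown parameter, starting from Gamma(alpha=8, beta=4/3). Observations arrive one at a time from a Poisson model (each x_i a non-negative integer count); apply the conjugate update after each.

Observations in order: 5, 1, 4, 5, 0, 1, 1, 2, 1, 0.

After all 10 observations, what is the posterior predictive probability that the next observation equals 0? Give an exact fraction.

7610438437126150739469436175738091335581696/81217248802771228597652036390959994837496721

obs 1: x=5 → posterior Gamma(13, 7/3)
obs 2: x=1 → posterior Gamma(14, 10/3)
obs 3: x=4 → posterior Gamma(18, 13/3)
obs 4: x=5 → posterior Gamma(23, 16/3)
obs 5: x=0 → posterior Gamma(23, 19/3)
obs 6: x=1 → posterior Gamma(24, 22/3)
obs 7: x=1 → posterior Gamma(25, 25/3)
obs 8: x=2 → posterior Gamma(27, 28/3)
obs 9: x=1 → posterior Gamma(28, 31/3)
obs 10: x=0 → posterior Gamma(28, 34/3)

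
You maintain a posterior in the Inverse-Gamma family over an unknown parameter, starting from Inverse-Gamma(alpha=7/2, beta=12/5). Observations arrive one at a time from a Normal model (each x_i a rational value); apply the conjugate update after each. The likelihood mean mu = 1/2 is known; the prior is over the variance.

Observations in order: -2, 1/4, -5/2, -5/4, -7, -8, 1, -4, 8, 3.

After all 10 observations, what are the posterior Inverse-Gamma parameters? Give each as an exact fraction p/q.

obs 1: x=-2 → posterior Inverse-Gamma(4, 221/40)
obs 2: x=1/4 → posterior Inverse-Gamma(9/2, 889/160)
obs 3: x=-5/2 → posterior Inverse-Gamma(5, 1609/160)
obs 4: x=-5/4 → posterior Inverse-Gamma(11/2, 927/80)
obs 5: x=-7 → posterior Inverse-Gamma(6, 3177/80)
obs 6: x=-8 → posterior Inverse-Gamma(13/2, 6067/80)
obs 7: x=1 → posterior Inverse-Gamma(7, 6077/80)
obs 8: x=-4 → posterior Inverse-Gamma(15/2, 6887/80)
obs 9: x=8 → posterior Inverse-Gamma(8, 9137/80)
obs 10: x=3 → posterior Inverse-Gamma(17/2, 9387/80)

alpha=17/2, beta=9387/80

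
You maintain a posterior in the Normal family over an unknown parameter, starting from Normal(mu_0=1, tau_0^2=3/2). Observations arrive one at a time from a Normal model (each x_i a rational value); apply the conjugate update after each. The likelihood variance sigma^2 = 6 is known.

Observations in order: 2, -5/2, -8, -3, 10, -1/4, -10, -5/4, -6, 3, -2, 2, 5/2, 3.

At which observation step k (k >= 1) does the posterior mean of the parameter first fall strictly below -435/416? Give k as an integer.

k = 9

obs 1: x=2 → posterior Normal(6/5, 6/5)
obs 2: x=-5/2 → posterior Normal(7/12, 1)
obs 3: x=-8 → posterior Normal(-9/14, 6/7)
obs 4: x=-3 → posterior Normal(-15/16, 3/4)
obs 5: x=10 → posterior Normal(5/18, 2/3)
obs 6: x=-1/4 → posterior Normal(9/40, 3/5)
obs 7: x=-10 → posterior Normal(-31/44, 6/11)
obs 8: x=-5/4 → posterior Normal(-3/4, 1/2)
obs 9: x=-6 → posterior Normal(-15/13, 6/13)
obs 10: x=3 → posterior Normal(-6/7, 3/7)
obs 11: x=-2 → posterior Normal(-14/15, 2/5)
obs 12: x=2 → posterior Normal(-3/4, 3/8)
obs 13: x=5/2 → posterior Normal(-19/34, 6/17)
obs 14: x=3 → posterior Normal(-13/36, 1/3)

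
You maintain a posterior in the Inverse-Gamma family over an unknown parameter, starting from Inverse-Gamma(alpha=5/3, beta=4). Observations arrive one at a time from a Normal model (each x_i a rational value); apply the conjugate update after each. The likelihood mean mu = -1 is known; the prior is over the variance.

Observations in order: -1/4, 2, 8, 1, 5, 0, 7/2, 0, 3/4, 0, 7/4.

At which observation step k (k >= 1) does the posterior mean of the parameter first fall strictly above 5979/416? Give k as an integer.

obs 1: x=-1/4 → posterior Inverse-Gamma(13/6, 137/32)
obs 2: x=2 → posterior Inverse-Gamma(8/3, 281/32)
obs 3: x=8 → posterior Inverse-Gamma(19/6, 1577/32)
obs 4: x=1 → posterior Inverse-Gamma(11/3, 1641/32)
obs 5: x=5 → posterior Inverse-Gamma(25/6, 2217/32)
obs 6: x=0 → posterior Inverse-Gamma(14/3, 2233/32)
obs 7: x=7/2 → posterior Inverse-Gamma(31/6, 2557/32)
obs 8: x=0 → posterior Inverse-Gamma(17/3, 2573/32)
obs 9: x=3/4 → posterior Inverse-Gamma(37/6, 1311/16)
obs 10: x=0 → posterior Inverse-Gamma(20/3, 1319/16)
obs 11: x=7/4 → posterior Inverse-Gamma(43/6, 2759/32)

k = 3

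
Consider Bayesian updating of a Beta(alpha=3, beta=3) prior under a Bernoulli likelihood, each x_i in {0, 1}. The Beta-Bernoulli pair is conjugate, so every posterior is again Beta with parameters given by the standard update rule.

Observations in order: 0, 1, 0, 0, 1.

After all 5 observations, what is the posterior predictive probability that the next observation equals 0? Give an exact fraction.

obs 1: x=0 → posterior Beta(3, 4)
obs 2: x=1 → posterior Beta(4, 4)
obs 3: x=0 → posterior Beta(4, 5)
obs 4: x=0 → posterior Beta(4, 6)
obs 5: x=1 → posterior Beta(5, 6)

6/11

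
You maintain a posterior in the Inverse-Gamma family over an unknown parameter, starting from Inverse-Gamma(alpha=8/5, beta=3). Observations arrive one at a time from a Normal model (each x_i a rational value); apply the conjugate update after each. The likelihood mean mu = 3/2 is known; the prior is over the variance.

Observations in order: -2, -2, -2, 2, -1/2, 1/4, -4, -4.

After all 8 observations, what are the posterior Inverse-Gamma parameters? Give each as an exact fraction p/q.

alpha=28/5, beta=1745/32

obs 1: x=-2 → posterior Inverse-Gamma(21/10, 73/8)
obs 2: x=-2 → posterior Inverse-Gamma(13/5, 61/4)
obs 3: x=-2 → posterior Inverse-Gamma(31/10, 171/8)
obs 4: x=2 → posterior Inverse-Gamma(18/5, 43/2)
obs 5: x=-1/2 → posterior Inverse-Gamma(41/10, 47/2)
obs 6: x=1/4 → posterior Inverse-Gamma(23/5, 777/32)
obs 7: x=-4 → posterior Inverse-Gamma(51/10, 1261/32)
obs 8: x=-4 → posterior Inverse-Gamma(28/5, 1745/32)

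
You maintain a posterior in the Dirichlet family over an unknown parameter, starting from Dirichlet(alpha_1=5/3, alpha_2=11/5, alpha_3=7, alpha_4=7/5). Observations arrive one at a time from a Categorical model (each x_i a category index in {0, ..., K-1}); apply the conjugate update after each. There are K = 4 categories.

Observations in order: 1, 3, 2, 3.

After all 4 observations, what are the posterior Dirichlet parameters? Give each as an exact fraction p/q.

obs 1: x=1 → posterior Dirichlet(5/3, 16/5, 7, 7/5)
obs 2: x=3 → posterior Dirichlet(5/3, 16/5, 7, 12/5)
obs 3: x=2 → posterior Dirichlet(5/3, 16/5, 8, 12/5)
obs 4: x=3 → posterior Dirichlet(5/3, 16/5, 8, 17/5)

alpha_1=5/3, alpha_2=16/5, alpha_3=8, alpha_4=17/5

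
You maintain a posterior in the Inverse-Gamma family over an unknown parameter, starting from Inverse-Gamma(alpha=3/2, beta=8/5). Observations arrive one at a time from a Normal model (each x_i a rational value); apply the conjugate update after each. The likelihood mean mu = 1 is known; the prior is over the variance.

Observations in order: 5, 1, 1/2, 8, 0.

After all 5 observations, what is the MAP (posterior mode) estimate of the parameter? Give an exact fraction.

obs 1: x=5 → posterior Inverse-Gamma(2, 48/5)
obs 2: x=1 → posterior Inverse-Gamma(5/2, 48/5)
obs 3: x=1/2 → posterior Inverse-Gamma(3, 389/40)
obs 4: x=8 → posterior Inverse-Gamma(7/2, 1369/40)
obs 5: x=0 → posterior Inverse-Gamma(4, 1389/40)

1389/200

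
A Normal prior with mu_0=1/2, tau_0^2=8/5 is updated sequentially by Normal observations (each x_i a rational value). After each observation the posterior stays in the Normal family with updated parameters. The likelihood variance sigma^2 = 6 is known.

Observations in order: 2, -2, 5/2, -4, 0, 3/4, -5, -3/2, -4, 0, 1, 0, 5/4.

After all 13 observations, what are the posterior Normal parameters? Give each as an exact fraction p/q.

obs 1: x=2 → posterior Normal(31/38, 24/19)
obs 2: x=-2 → posterior Normal(15/46, 24/23)
obs 3: x=5/2 → posterior Normal(35/54, 8/9)
obs 4: x=-4 → posterior Normal(3/62, 24/31)
obs 5: x=0 → posterior Normal(3/70, 24/35)
obs 6: x=3/4 → posterior Normal(3/26, 8/13)
obs 7: x=-5 → posterior Normal(-31/86, 24/43)
obs 8: x=-3/2 → posterior Normal(-43/94, 24/47)
obs 9: x=-4 → posterior Normal(-25/34, 8/17)
obs 10: x=0 → posterior Normal(-15/22, 24/55)
obs 11: x=1 → posterior Normal(-67/118, 24/59)
obs 12: x=0 → posterior Normal(-67/126, 8/21)
obs 13: x=5/4 → posterior Normal(-57/134, 24/67)

mu_0=-57/134, tau_0^2=24/67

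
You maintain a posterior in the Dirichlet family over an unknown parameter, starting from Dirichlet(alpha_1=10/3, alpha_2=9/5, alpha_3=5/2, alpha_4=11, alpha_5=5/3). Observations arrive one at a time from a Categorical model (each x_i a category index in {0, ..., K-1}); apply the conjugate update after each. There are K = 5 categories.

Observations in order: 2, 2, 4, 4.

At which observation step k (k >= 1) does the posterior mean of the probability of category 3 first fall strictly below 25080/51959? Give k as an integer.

obs 1: x=2 → posterior Dirichlet(10/3, 9/5, 7/2, 11, 5/3)
obs 2: x=2 → posterior Dirichlet(10/3, 9/5, 9/2, 11, 5/3)
obs 3: x=4 → posterior Dirichlet(10/3, 9/5, 9/2, 11, 8/3)
obs 4: x=4 → posterior Dirichlet(10/3, 9/5, 9/2, 11, 11/3)

k = 3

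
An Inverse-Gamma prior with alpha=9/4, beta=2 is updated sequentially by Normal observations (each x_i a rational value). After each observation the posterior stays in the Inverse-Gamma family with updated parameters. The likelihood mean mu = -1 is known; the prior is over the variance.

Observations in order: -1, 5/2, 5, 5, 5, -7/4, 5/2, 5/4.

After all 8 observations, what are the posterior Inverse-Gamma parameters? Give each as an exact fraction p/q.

alpha=25/4, beta=1137/16

obs 1: x=-1 → posterior Inverse-Gamma(11/4, 2)
obs 2: x=5/2 → posterior Inverse-Gamma(13/4, 65/8)
obs 3: x=5 → posterior Inverse-Gamma(15/4, 209/8)
obs 4: x=5 → posterior Inverse-Gamma(17/4, 353/8)
obs 5: x=5 → posterior Inverse-Gamma(19/4, 497/8)
obs 6: x=-7/4 → posterior Inverse-Gamma(21/4, 1997/32)
obs 7: x=5/2 → posterior Inverse-Gamma(23/4, 2193/32)
obs 8: x=5/4 → posterior Inverse-Gamma(25/4, 1137/16)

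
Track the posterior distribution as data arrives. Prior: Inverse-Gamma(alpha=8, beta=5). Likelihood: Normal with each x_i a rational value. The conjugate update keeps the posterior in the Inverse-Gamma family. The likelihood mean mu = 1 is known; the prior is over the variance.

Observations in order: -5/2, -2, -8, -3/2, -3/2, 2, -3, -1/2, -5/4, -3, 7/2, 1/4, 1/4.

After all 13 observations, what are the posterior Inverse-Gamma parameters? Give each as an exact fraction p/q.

alpha=29/2, beta=2759/32

obs 1: x=-5/2 → posterior Inverse-Gamma(17/2, 89/8)
obs 2: x=-2 → posterior Inverse-Gamma(9, 125/8)
obs 3: x=-8 → posterior Inverse-Gamma(19/2, 449/8)
obs 4: x=-3/2 → posterior Inverse-Gamma(10, 237/4)
obs 5: x=-3/2 → posterior Inverse-Gamma(21/2, 499/8)
obs 6: x=2 → posterior Inverse-Gamma(11, 503/8)
obs 7: x=-3 → posterior Inverse-Gamma(23/2, 567/8)
obs 8: x=-1/2 → posterior Inverse-Gamma(12, 72)
obs 9: x=-5/4 → posterior Inverse-Gamma(25/2, 2385/32)
obs 10: x=-3 → posterior Inverse-Gamma(13, 2641/32)
obs 11: x=7/2 → posterior Inverse-Gamma(27/2, 2741/32)
obs 12: x=1/4 → posterior Inverse-Gamma(14, 1375/16)
obs 13: x=1/4 → posterior Inverse-Gamma(29/2, 2759/32)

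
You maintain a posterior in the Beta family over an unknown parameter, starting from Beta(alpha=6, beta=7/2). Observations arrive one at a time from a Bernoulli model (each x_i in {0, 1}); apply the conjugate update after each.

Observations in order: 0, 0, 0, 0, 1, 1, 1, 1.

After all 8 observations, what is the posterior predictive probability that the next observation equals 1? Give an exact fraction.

4/7

obs 1: x=0 → posterior Beta(6, 9/2)
obs 2: x=0 → posterior Beta(6, 11/2)
obs 3: x=0 → posterior Beta(6, 13/2)
obs 4: x=0 → posterior Beta(6, 15/2)
obs 5: x=1 → posterior Beta(7, 15/2)
obs 6: x=1 → posterior Beta(8, 15/2)
obs 7: x=1 → posterior Beta(9, 15/2)
obs 8: x=1 → posterior Beta(10, 15/2)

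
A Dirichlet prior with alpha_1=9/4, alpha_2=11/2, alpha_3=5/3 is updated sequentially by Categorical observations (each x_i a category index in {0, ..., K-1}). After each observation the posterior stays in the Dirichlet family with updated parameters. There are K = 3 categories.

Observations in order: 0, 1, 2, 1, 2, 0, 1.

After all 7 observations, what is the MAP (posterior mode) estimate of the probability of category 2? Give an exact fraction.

32/161

obs 1: x=0 → posterior Dirichlet(13/4, 11/2, 5/3)
obs 2: x=1 → posterior Dirichlet(13/4, 13/2, 5/3)
obs 3: x=2 → posterior Dirichlet(13/4, 13/2, 8/3)
obs 4: x=1 → posterior Dirichlet(13/4, 15/2, 8/3)
obs 5: x=2 → posterior Dirichlet(13/4, 15/2, 11/3)
obs 6: x=0 → posterior Dirichlet(17/4, 15/2, 11/3)
obs 7: x=1 → posterior Dirichlet(17/4, 17/2, 11/3)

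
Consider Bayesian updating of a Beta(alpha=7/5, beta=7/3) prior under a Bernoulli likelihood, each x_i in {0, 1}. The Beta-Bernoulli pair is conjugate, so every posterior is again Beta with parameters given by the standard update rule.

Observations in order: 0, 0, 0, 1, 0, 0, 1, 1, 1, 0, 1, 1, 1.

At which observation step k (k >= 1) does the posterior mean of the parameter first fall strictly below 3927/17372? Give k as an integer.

k = 3

obs 1: x=0 → posterior Beta(7/5, 10/3)
obs 2: x=0 → posterior Beta(7/5, 13/3)
obs 3: x=0 → posterior Beta(7/5, 16/3)
obs 4: x=1 → posterior Beta(12/5, 16/3)
obs 5: x=0 → posterior Beta(12/5, 19/3)
obs 6: x=0 → posterior Beta(12/5, 22/3)
obs 7: x=1 → posterior Beta(17/5, 22/3)
obs 8: x=1 → posterior Beta(22/5, 22/3)
obs 9: x=1 → posterior Beta(27/5, 22/3)
obs 10: x=0 → posterior Beta(27/5, 25/3)
obs 11: x=1 → posterior Beta(32/5, 25/3)
obs 12: x=1 → posterior Beta(37/5, 25/3)
obs 13: x=1 → posterior Beta(42/5, 25/3)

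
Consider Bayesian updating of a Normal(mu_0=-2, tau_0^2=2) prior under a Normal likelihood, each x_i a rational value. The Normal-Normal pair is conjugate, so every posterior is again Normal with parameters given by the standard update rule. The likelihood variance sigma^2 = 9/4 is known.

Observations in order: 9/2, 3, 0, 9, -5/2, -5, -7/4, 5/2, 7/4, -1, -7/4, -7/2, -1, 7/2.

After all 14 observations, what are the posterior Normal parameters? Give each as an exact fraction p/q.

mu_0=4/11, tau_0^2=18/121

obs 1: x=9/2 → posterior Normal(18/17, 18/17)
obs 2: x=3 → posterior Normal(42/25, 18/25)
obs 3: x=0 → posterior Normal(14/11, 6/11)
obs 4: x=9 → posterior Normal(114/41, 18/41)
obs 5: x=-5/2 → posterior Normal(94/49, 18/49)
obs 6: x=-5 → posterior Normal(18/19, 6/19)
obs 7: x=-7/4 → posterior Normal(8/13, 18/65)
obs 8: x=5/2 → posterior Normal(60/73, 18/73)
obs 9: x=7/4 → posterior Normal(74/81, 2/9)
obs 10: x=-1 → posterior Normal(66/89, 18/89)
obs 11: x=-7/4 → posterior Normal(52/97, 18/97)
obs 12: x=-7/2 → posterior Normal(8/35, 6/35)
obs 13: x=-1 → posterior Normal(16/113, 18/113)
obs 14: x=7/2 → posterior Normal(4/11, 18/121)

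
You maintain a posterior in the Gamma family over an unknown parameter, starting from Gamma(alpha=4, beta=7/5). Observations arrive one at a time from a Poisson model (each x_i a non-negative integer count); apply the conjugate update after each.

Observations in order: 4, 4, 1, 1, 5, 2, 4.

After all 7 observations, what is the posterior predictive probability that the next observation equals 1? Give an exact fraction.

obs 1: x=4 → posterior Gamma(8, 12/5)
obs 2: x=4 → posterior Gamma(12, 17/5)
obs 3: x=1 → posterior Gamma(13, 22/5)
obs 4: x=1 → posterior Gamma(14, 27/5)
obs 5: x=5 → posterior Gamma(19, 32/5)
obs 6: x=2 → posterior Gamma(21, 37/5)
obs 7: x=4 → posterior Gamma(25, 42/5)

4765870890618346082887679170662371426304000/29822517790249095827877126034378274726864929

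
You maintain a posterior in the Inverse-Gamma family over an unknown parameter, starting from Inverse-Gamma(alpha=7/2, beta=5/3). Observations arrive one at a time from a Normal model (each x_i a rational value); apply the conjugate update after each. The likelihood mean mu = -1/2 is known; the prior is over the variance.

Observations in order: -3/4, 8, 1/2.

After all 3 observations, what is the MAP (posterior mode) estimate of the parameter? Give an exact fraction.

3679/576

obs 1: x=-3/4 → posterior Inverse-Gamma(4, 163/96)
obs 2: x=8 → posterior Inverse-Gamma(9/2, 3631/96)
obs 3: x=1/2 → posterior Inverse-Gamma(5, 3679/96)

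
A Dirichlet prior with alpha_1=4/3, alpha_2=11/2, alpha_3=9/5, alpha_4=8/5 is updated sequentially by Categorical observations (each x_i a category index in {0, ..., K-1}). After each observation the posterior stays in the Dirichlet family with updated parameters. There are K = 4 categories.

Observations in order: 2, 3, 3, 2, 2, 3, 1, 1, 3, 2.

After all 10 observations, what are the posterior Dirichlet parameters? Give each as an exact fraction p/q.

alpha_1=4/3, alpha_2=15/2, alpha_3=29/5, alpha_4=28/5

obs 1: x=2 → posterior Dirichlet(4/3, 11/2, 14/5, 8/5)
obs 2: x=3 → posterior Dirichlet(4/3, 11/2, 14/5, 13/5)
obs 3: x=3 → posterior Dirichlet(4/3, 11/2, 14/5, 18/5)
obs 4: x=2 → posterior Dirichlet(4/3, 11/2, 19/5, 18/5)
obs 5: x=2 → posterior Dirichlet(4/3, 11/2, 24/5, 18/5)
obs 6: x=3 → posterior Dirichlet(4/3, 11/2, 24/5, 23/5)
obs 7: x=1 → posterior Dirichlet(4/3, 13/2, 24/5, 23/5)
obs 8: x=1 → posterior Dirichlet(4/3, 15/2, 24/5, 23/5)
obs 9: x=3 → posterior Dirichlet(4/3, 15/2, 24/5, 28/5)
obs 10: x=2 → posterior Dirichlet(4/3, 15/2, 29/5, 28/5)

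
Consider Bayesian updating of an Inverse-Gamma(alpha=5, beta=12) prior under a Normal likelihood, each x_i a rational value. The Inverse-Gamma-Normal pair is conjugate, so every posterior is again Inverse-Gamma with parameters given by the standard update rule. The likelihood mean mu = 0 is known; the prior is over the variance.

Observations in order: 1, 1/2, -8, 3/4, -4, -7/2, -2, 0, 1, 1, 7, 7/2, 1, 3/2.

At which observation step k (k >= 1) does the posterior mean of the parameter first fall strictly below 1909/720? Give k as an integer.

obs 1: x=1 → posterior Inverse-Gamma(11/2, 25/2)
obs 2: x=1/2 → posterior Inverse-Gamma(6, 101/8)
obs 3: x=-8 → posterior Inverse-Gamma(13/2, 357/8)
obs 4: x=3/4 → posterior Inverse-Gamma(7, 1437/32)
obs 5: x=-4 → posterior Inverse-Gamma(15/2, 1693/32)
obs 6: x=-7/2 → posterior Inverse-Gamma(8, 1889/32)
obs 7: x=-2 → posterior Inverse-Gamma(17/2, 1953/32)
obs 8: x=0 → posterior Inverse-Gamma(9, 1953/32)
obs 9: x=1 → posterior Inverse-Gamma(19/2, 1969/32)
obs 10: x=1 → posterior Inverse-Gamma(10, 1985/32)
obs 11: x=7 → posterior Inverse-Gamma(21/2, 2769/32)
obs 12: x=7/2 → posterior Inverse-Gamma(11, 2965/32)
obs 13: x=1 → posterior Inverse-Gamma(23/2, 2981/32)
obs 14: x=3/2 → posterior Inverse-Gamma(12, 3017/32)

k = 2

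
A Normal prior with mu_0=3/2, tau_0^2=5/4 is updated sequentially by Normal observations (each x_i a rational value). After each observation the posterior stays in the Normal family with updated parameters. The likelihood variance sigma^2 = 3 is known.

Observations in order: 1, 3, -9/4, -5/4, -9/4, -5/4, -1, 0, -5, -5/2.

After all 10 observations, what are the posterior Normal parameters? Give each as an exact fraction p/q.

obs 1: x=1 → posterior Normal(23/17, 15/17)
obs 2: x=3 → posterior Normal(19/11, 15/22)
obs 3: x=-9/4 → posterior Normal(107/108, 5/9)
obs 4: x=-5/4 → posterior Normal(41/64, 15/32)
obs 5: x=-9/4 → posterior Normal(1/4, 15/37)
obs 6: x=-5/4 → posterior Normal(1/14, 5/14)
obs 7: x=-1 → posterior Normal(-2/47, 15/47)
obs 8: x=0 → posterior Normal(-1/26, 15/52)
obs 9: x=-5 → posterior Normal(-9/19, 5/19)
obs 10: x=-5/2 → posterior Normal(-79/124, 15/62)

mu_0=-79/124, tau_0^2=15/62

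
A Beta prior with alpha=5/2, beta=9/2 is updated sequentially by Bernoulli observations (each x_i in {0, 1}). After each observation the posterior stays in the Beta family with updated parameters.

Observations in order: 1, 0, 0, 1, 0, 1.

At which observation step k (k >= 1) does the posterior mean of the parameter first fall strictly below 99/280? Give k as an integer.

obs 1: x=1 → posterior Beta(7/2, 9/2)
obs 2: x=0 → posterior Beta(7/2, 11/2)
obs 3: x=0 → posterior Beta(7/2, 13/2)
obs 4: x=1 → posterior Beta(9/2, 13/2)
obs 5: x=0 → posterior Beta(9/2, 15/2)
obs 6: x=1 → posterior Beta(11/2, 15/2)

k = 3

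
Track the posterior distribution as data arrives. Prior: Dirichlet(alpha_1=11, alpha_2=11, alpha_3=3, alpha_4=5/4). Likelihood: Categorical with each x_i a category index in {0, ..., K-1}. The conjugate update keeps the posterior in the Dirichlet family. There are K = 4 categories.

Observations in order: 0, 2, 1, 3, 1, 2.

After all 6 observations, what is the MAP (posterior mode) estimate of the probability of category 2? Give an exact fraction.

obs 1: x=0 → posterior Dirichlet(12, 11, 3, 5/4)
obs 2: x=2 → posterior Dirichlet(12, 11, 4, 5/4)
obs 3: x=1 → posterior Dirichlet(12, 12, 4, 5/4)
obs 4: x=3 → posterior Dirichlet(12, 12, 4, 9/4)
obs 5: x=1 → posterior Dirichlet(12, 13, 4, 9/4)
obs 6: x=2 → posterior Dirichlet(12, 13, 5, 9/4)

16/113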